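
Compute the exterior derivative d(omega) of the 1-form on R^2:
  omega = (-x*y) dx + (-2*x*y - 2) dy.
d(omega) = (x - 2*y) dx ∧ dy

For a 1-form omega = sum_i f_i dx_i, the exterior derivative is
  d(omega) = sum_{i < j} (∂f_j/∂x_i - ∂f_i/∂x_j) dx_i ∧ dx_j.
  coefficient of dx ∧ dy: ∂f_2/∂x - ∂f_1/∂y = ∂(-2*x*y - 2)/∂x - ∂(-x*y)/∂y = x - 2*y
Assembling: d(omega) = (x - 2*y) dx ∧ dy.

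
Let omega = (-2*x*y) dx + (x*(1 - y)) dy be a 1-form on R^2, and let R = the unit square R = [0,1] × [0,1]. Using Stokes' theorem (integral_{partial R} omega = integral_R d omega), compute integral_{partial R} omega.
integral_(partial R) omega = 3/2

Stokes: integral_partial_R omega = integral_R d omega with d omega = (∂Q/∂x - ∂P/∂y) dx ∧ dy.
  ∂Q/∂x = 1 - y
  ∂P/∂y = -2*x
  integrand = ∂Q/∂x - ∂P/∂y = 2*x - y + 1.
Integrating over R: integral_0^1 integral_0^1 (2*x - y + 1) dx dy = 3/2.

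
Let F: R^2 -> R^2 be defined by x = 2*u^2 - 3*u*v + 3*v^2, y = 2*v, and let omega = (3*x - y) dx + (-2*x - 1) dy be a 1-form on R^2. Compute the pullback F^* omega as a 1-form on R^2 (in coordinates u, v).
F^* omega = (24*u^3 - 54*u^2*v + 63*u*v^2 - 8*u*v - 27*v^3 + 6*v^2) du + (-18*u^3 + 63*u^2*v - 8*u^2 - 81*u*v^2 + 18*u*v + 54*v^3 - 24*v^2 - 2) dv

Using F^*(f dg) = (f ∘ F) d(g ∘ F), substitute each coordinate x_i by F_i(u, v) in f_i, and replace dx_i by d F_i = (∂F_i/∂u) du + (∂F_i/∂v) dv.
  For the x component: f_1(F) = 6*u^2 - 9*u*v + 9*v^2 - 2*v; d F_1 = (4*u - 3*v) du + (-3*u + 6*v) dv
  For the y component: f_2(F) = -4*u^2 + 6*u*v - 6*v^2 - 1; d F_2 = (0) du + (2) dv
Combining and collecting du, dv coefficients:
  coeff of du: 24*u^3 - 54*u^2*v + 63*u*v^2 - 8*u*v - 27*v^3 + 6*v^2
  coeff of dv: -18*u^3 + 63*u^2*v - 8*u^2 - 81*u*v^2 + 18*u*v + 54*v^3 - 24*v^2 - 2
F^* omega = (24*u^3 - 54*u^2*v + 63*u*v^2 - 8*u*v - 27*v^3 + 6*v^2) du + (-18*u^3 + 63*u^2*v - 8*u^2 - 81*u*v^2 + 18*u*v + 54*v^3 - 24*v^2 - 2) dv.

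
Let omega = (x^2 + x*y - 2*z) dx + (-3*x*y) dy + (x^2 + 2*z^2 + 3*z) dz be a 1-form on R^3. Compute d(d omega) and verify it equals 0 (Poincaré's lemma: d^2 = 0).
d(d omega) = 0

Step 1: d omega = sum_{i<j} (∂f_j/∂x_i - ∂f_i/∂x_j) dx_i ∧ dx_j:
  coeff of dx ∧ dy: -x - 3*y
  coeff of dx ∧ dz: 2*x + 2
  coeff of dy ∧ dz: 0
Step 2: Apply d again to each 2-form coefficient. The only possible 3-form in R^3 is dx ∧ dy ∧ dz, with coefficient
  ∂(coeff of dy∧dz)/∂x - ∂(coeff of dx∧dz)/∂y + ∂(coeff of dx∧dy)/∂z
  = ∂/∂x (0) - ∂/∂y (2*x + 2) + ∂/∂z (-x - 3*y).
Each of these terms simplifies to sums of mixed partials that cancel in pairs. The result is 0 (by equality of mixed partials for smooth functions — Schwarz / Clairaut).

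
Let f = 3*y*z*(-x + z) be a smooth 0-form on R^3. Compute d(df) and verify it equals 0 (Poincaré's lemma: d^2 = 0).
d(df) = 0

Step 1: df = sum_i (∂f/∂x_i) dx_i = (-3*y*z) dx + (3*z*(-x + z)) dy + (3*y*(-x + 2*z)) dz.
Step 2: Apply d again. Using the 1-form formula, the coefficient of dx ∧ dy in d(df) is ∂^2 f/∂x ∂y - ∂^2 f/∂y ∂x = (-3*z) - (-3*z) = 0 (equality of mixed partials for smooth f).
Similarly for dx ∧ dz and dy ∧ dz — all coefficients vanish. So d(df) = 0.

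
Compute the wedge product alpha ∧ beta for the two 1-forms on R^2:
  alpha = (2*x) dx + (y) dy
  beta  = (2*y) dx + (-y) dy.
alpha ∧ beta = (-2*y*(x + y)) dx ∧ dy

Distribute the wedge, using dx_i ∧ dx_j = -dx_j ∧ dx_i and dx_i ∧ dx_i = 0. For each pair (i, j) with i < j, the coefficient of dx_i ∧ dx_j in alpha ∧ beta is (alpha_i * beta_j - alpha_j * beta_i). Collecting: alpha ∧ beta = (-2*y*(x + y)) dx ∧ dy.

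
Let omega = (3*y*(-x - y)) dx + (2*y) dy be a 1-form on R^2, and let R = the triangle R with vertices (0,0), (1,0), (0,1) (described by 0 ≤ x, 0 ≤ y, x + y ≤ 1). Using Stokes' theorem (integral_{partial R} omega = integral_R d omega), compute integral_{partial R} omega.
integral_(partial R) omega = 3/2

Stokes: integral_partial_R omega = integral_R d omega with d omega = (∂Q/∂x - ∂P/∂y) dx ∧ dy.
  ∂Q/∂x = 0
  ∂P/∂y = -3*x - 6*y
  integrand = ∂Q/∂x - ∂P/∂y = 3*x + 6*y.
Integrating over R: integral_0^1 integral_0^{1-x} (3*x + 6*y) dy dx = 3/2.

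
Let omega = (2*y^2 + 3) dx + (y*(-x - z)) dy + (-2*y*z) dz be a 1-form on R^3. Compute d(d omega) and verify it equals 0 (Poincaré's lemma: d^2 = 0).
d(d omega) = 0

Step 1: d omega = sum_{i<j} (∂f_j/∂x_i - ∂f_i/∂x_j) dx_i ∧ dx_j:
  coeff of dx ∧ dy: -5*y
  coeff of dx ∧ dz: 0
  coeff of dy ∧ dz: y - 2*z
Step 2: Apply d again to each 2-form coefficient. The only possible 3-form in R^3 is dx ∧ dy ∧ dz, with coefficient
  ∂(coeff of dy∧dz)/∂x - ∂(coeff of dx∧dz)/∂y + ∂(coeff of dx∧dy)/∂z
  = ∂/∂x (y - 2*z) - ∂/∂y (0) + ∂/∂z (-5*y).
Each of these terms simplifies to sums of mixed partials that cancel in pairs. The result is 0 (by equality of mixed partials for smooth functions — Schwarz / Clairaut).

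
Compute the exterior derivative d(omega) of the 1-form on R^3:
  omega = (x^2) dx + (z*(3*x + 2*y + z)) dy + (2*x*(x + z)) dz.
d(omega) = (3*z) dx ∧ dy + (4*x + 2*z) dx ∧ dz + (-3*x - 2*y - 2*z) dy ∧ dz

For a 1-form omega = sum_i f_i dx_i, the exterior derivative is
  d(omega) = sum_{i < j} (∂f_j/∂x_i - ∂f_i/∂x_j) dx_i ∧ dx_j.
  coefficient of dx ∧ dy: ∂f_2/∂x - ∂f_1/∂y = ∂(z*(3*x + 2*y + z))/∂x - ∂(x^2)/∂y = 3*z
  coefficient of dx ∧ dz: ∂f_3/∂x - ∂f_1/∂z = ∂(2*x*(x + z))/∂x - ∂(x^2)/∂z = 4*x + 2*z
  coefficient of dy ∧ dz: ∂f_3/∂y - ∂f_2/∂z = ∂(2*x*(x + z))/∂y - ∂(z*(3*x + 2*y + z))/∂z = -3*x - 2*y - 2*z
Assembling: d(omega) = (3*z) dx ∧ dy + (4*x + 2*z) dx ∧ dz + (-3*x - 2*y - 2*z) dy ∧ dz.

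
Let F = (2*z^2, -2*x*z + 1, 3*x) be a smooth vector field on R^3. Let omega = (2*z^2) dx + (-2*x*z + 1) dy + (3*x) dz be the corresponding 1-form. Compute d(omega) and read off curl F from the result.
d(omega) = (2*x) dy ∧ dz + (4*z - 3) dz ∧ dx + (-2*z) dx ∧ dy; curl F = (2*x, 4*z - 3, -2*z)

d omega = sum_{i<j} (∂f_j/∂x_i - ∂f_i/∂x_j) dx_i ∧ dx_j. Under the identification (dy ∧ dz, dz ∧ dx, dx ∧ dy) ↔ (e_x, e_y, e_z), the coefficients are exactly the components of curl F. Compute:
  ∂R/∂y - ∂Q/∂z = (0) - (-2*x) = 2*x
  ∂P/∂z - ∂R/∂x = (4*z) - (3) = 4*z - 3
  ∂Q/∂x - ∂P/∂y = (-2*z) - (0) = -2*z.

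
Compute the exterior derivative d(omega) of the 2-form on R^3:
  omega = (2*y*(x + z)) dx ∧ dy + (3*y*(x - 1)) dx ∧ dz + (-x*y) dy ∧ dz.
d(omega) = (-3*x + y + 3) dx ∧ dy ∧ dz

For a 2-form omega = sum_{i<j} g_{ij} dx_i ∧ dx_j, the exterior derivative is
  d(omega) = sum_{i<j} d(g_{ij}) ∧ dx_i ∧ dx_j = sum_{i<j, k} (∂g_{ij}/∂x_k) dx_k ∧ dx_i ∧ dx_j.
Expand each term, using dx_k ∧ dx_i ∧ dx_j = sgn(permutation) dx_{(a)} ∧ dx_{(b)} ∧ dx_{(c)} with (a < b < c) sorted:
  d(2*y*(x + z)) includes (∂/∂z)(2*y*(x + z)) dz = (2*y) dz, which multiplied by dx ∧ dy gives (2*y) dx ∧ dy ∧ dz
  d(3*y*(x - 1)) includes (∂/∂y)(3*y*(x - 1)) dy = (3*x - 3) dy, which multiplied by dx ∧ dz gives (3 - 3*x) dx ∧ dy ∧ dz
  d(-x*y) includes (∂/∂x)(-x*y) dx = (-y) dx, which multiplied by dy ∧ dz gives (-y) dx ∧ dy ∧ dz
Collecting like 3-forms: d(omega) = (-3*x + y + 3) dx ∧ dy ∧ dz.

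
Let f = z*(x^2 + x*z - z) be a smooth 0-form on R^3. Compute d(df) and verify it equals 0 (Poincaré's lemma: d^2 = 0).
d(df) = 0

Step 1: df = sum_i (∂f/∂x_i) dx_i = (z*(2*x + z)) dx + (0) dy + (x^2 + 2*x*z - 2*z) dz.
Step 2: Apply d again. Using the 1-form formula, the coefficient of dx ∧ dy in d(df) is ∂^2 f/∂x ∂y - ∂^2 f/∂y ∂x = (0) - (0) = 0 (equality of mixed partials for smooth f).
Similarly for dx ∧ dz and dy ∧ dz — all coefficients vanish. So d(df) = 0.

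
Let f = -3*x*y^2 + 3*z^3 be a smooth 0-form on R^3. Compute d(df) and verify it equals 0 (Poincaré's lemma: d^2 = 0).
d(df) = 0

Step 1: df = sum_i (∂f/∂x_i) dx_i = (-3*y^2) dx + (-6*x*y) dy + (9*z^2) dz.
Step 2: Apply d again. Using the 1-form formula, the coefficient of dx ∧ dy in d(df) is ∂^2 f/∂x ∂y - ∂^2 f/∂y ∂x = (-6*y) - (-6*y) = 0 (equality of mixed partials for smooth f).
Similarly for dx ∧ dz and dy ∧ dz — all coefficients vanish. So d(df) = 0.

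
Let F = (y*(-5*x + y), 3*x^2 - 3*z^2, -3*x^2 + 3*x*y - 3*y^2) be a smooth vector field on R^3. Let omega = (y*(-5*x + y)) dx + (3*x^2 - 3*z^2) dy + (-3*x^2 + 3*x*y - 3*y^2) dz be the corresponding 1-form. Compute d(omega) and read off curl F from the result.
d(omega) = (3*x - 6*y + 6*z) dy ∧ dz + (6*x - 3*y) dz ∧ dx + (11*x - 2*y) dx ∧ dy; curl F = (3*x - 6*y + 6*z, 6*x - 3*y, 11*x - 2*y)

d omega = sum_{i<j} (∂f_j/∂x_i - ∂f_i/∂x_j) dx_i ∧ dx_j. Under the identification (dy ∧ dz, dz ∧ dx, dx ∧ dy) ↔ (e_x, e_y, e_z), the coefficients are exactly the components of curl F. Compute:
  ∂R/∂y - ∂Q/∂z = (3*x - 6*y) - (-6*z) = 3*x - 6*y + 6*z
  ∂P/∂z - ∂R/∂x = (0) - (-6*x + 3*y) = 6*x - 3*y
  ∂Q/∂x - ∂P/∂y = (6*x) - (-5*x + 2*y) = 11*x - 2*y.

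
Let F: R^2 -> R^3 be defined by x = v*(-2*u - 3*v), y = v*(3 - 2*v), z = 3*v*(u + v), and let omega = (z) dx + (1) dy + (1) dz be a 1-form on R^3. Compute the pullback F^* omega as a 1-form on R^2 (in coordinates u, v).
F^* omega = (3*v*(-2*u*v - 2*v^2 + 1)) du + (-6*u^2*v - 24*u*v^2 + 3*u - 18*v^3 + 2*v + 3) dv

Using F^*(f dg) = (f ∘ F) d(g ∘ F), substitute each coordinate x_i by F_i(u, v) in f_i, and replace dx_i by d F_i = (∂F_i/∂u) du + (∂F_i/∂v) dv.
  For the x component: f_1(F) = 3*v*(u + v); d F_1 = (-2*v) du + (-2*u - 6*v) dv
  For the y component: f_2(F) = 1; d F_2 = (0) du + (3 - 4*v) dv
  For the z component: f_3(F) = 1; d F_3 = (3*v) du + (3*u + 6*v) dv
Combining and collecting du, dv coefficients:
  coeff of du: 3*v*(-2*u*v - 2*v^2 + 1)
  coeff of dv: -6*u^2*v - 24*u*v^2 + 3*u - 18*v^3 + 2*v + 3
F^* omega = (3*v*(-2*u*v - 2*v^2 + 1)) du + (-6*u^2*v - 24*u*v^2 + 3*u - 18*v^3 + 2*v + 3) dv.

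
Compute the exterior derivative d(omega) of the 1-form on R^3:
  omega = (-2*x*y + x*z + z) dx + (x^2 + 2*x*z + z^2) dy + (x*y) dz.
d(omega) = (4*x + 2*z) dx ∧ dy + (-x + y - 1) dx ∧ dz + (-x - 2*z) dy ∧ dz

For a 1-form omega = sum_i f_i dx_i, the exterior derivative is
  d(omega) = sum_{i < j} (∂f_j/∂x_i - ∂f_i/∂x_j) dx_i ∧ dx_j.
  coefficient of dx ∧ dy: ∂f_2/∂x - ∂f_1/∂y = ∂(x^2 + 2*x*z + z^2)/∂x - ∂(-2*x*y + x*z + z)/∂y = 4*x + 2*z
  coefficient of dx ∧ dz: ∂f_3/∂x - ∂f_1/∂z = ∂(x*y)/∂x - ∂(-2*x*y + x*z + z)/∂z = -x + y - 1
  coefficient of dy ∧ dz: ∂f_3/∂y - ∂f_2/∂z = ∂(x*y)/∂y - ∂(x^2 + 2*x*z + z^2)/∂z = -x - 2*z
Assembling: d(omega) = (4*x + 2*z) dx ∧ dy + (-x + y - 1) dx ∧ dz + (-x - 2*z) dy ∧ dz.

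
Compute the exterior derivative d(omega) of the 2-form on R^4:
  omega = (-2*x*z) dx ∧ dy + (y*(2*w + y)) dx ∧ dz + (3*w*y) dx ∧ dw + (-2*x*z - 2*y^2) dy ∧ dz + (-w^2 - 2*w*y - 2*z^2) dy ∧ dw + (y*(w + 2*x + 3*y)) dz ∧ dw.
d(omega) = (-2*w - 2*x - 2*y - 2*z) dx ∧ dy ∧ dz + (4*y) dx ∧ dz ∧ dw + (-3*w) dx ∧ dy ∧ dw + (w + 2*x + 6*y + 4*z) dy ∧ dz ∧ dw

For a 2-form omega = sum_{i<j} g_{ij} dx_i ∧ dx_j, the exterior derivative is
  d(omega) = sum_{i<j} d(g_{ij}) ∧ dx_i ∧ dx_j = sum_{i<j, k} (∂g_{ij}/∂x_k) dx_k ∧ dx_i ∧ dx_j.
Expand each term, using dx_k ∧ dx_i ∧ dx_j = sgn(permutation) dx_{(a)} ∧ dx_{(b)} ∧ dx_{(c)} with (a < b < c) sorted:
  d(-2*x*z) includes (∂/∂z)(-2*x*z) dz = (-2*x) dz, which multiplied by dx ∧ dy gives (-2*x) dx ∧ dy ∧ dz
  d(y*(2*w + y)) includes (∂/∂y)(y*(2*w + y)) dy = (2*w + 2*y) dy, which multiplied by dx ∧ dz gives (-2*w - 2*y) dx ∧ dy ∧ dz
  d(y*(2*w + y)) includes (∂/∂w)(y*(2*w + y)) dw = (2*y) dw, which multiplied by dx ∧ dz gives (2*y) dx ∧ dz ∧ dw
  d(3*w*y) includes (∂/∂y)(3*w*y) dy = (3*w) dy, which multiplied by dx ∧ dw gives (-3*w) dx ∧ dy ∧ dw
  d(-2*x*z - 2*y^2) includes (∂/∂x)(-2*x*z - 2*y^2) dx = (-2*z) dx, which multiplied by dy ∧ dz gives (-2*z) dx ∧ dy ∧ dz
  d(-w^2 - 2*w*y - 2*z^2) includes (∂/∂z)(-w^2 - 2*w*y - 2*z^2) dz = (-4*z) dz, which multiplied by dy ∧ dw gives (4*z) dy ∧ dz ∧ dw
  d(y*(w + 2*x + 3*y)) includes (∂/∂x)(y*(w + 2*x + 3*y)) dx = (2*y) dx, which multiplied by dz ∧ dw gives (2*y) dx ∧ dz ∧ dw
  d(y*(w + 2*x + 3*y)) includes (∂/∂y)(y*(w + 2*x + 3*y)) dy = (w + 2*x + 6*y) dy, which multiplied by dz ∧ dw gives (w + 2*x + 6*y) dy ∧ dz ∧ dw
Collecting like 3-forms: d(omega) = (-2*w - 2*x - 2*y - 2*z) dx ∧ dy ∧ dz + (4*y) dx ∧ dz ∧ dw + (-3*w) dx ∧ dy ∧ dw + (w + 2*x + 6*y + 4*z) dy ∧ dz ∧ dw.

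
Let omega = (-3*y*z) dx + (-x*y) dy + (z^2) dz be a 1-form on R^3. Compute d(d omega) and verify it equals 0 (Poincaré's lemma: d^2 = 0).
d(d omega) = 0

Step 1: d omega = sum_{i<j} (∂f_j/∂x_i - ∂f_i/∂x_j) dx_i ∧ dx_j:
  coeff of dx ∧ dy: -y + 3*z
  coeff of dx ∧ dz: 3*y
  coeff of dy ∧ dz: 0
Step 2: Apply d again to each 2-form coefficient. The only possible 3-form in R^3 is dx ∧ dy ∧ dz, with coefficient
  ∂(coeff of dy∧dz)/∂x - ∂(coeff of dx∧dz)/∂y + ∂(coeff of dx∧dy)/∂z
  = ∂/∂x (0) - ∂/∂y (3*y) + ∂/∂z (-y + 3*z).
Each of these terms simplifies to sums of mixed partials that cancel in pairs. The result is 0 (by equality of mixed partials for smooth functions — Schwarz / Clairaut).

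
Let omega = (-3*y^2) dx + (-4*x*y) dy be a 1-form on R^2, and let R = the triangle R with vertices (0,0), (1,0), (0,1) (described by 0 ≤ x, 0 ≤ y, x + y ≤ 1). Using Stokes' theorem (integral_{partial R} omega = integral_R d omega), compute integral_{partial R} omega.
integral_(partial R) omega = 1/3

Stokes: integral_partial_R omega = integral_R d omega with d omega = (∂Q/∂x - ∂P/∂y) dx ∧ dy.
  ∂Q/∂x = -4*y
  ∂P/∂y = -6*y
  integrand = ∂Q/∂x - ∂P/∂y = 2*y.
Integrating over R: integral_0^1 integral_0^{1-x} (2*y) dy dx = 1/3.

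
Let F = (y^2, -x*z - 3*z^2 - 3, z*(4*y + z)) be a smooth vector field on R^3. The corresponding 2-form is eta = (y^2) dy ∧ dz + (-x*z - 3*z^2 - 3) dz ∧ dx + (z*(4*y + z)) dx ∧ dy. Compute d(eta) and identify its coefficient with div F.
d(eta) = (4*y + 2*z) dx ∧ dy ∧ dz; div F = 4*y + 2*z

For a 2-form in R^3 of the form above, applying d gives a 3-form with coefficient ∂P/∂x + ∂Q/∂y + ∂R/∂z:
  ∂P/∂x = 0
  ∂Q/∂y = 0
  ∂R/∂z = 4*y + 2*z
Sum = 4*y + 2*z, which is exactly div F.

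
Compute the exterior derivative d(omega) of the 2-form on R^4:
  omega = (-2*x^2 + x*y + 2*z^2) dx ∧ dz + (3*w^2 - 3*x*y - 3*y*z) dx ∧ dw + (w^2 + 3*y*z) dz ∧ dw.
d(omega) = (-x) dx ∧ dy ∧ dz + (3*x + 3*z) dx ∧ dy ∧ dw + (3*y) dx ∧ dz ∧ dw + (3*z) dy ∧ dz ∧ dw

For a 2-form omega = sum_{i<j} g_{ij} dx_i ∧ dx_j, the exterior derivative is
  d(omega) = sum_{i<j} d(g_{ij}) ∧ dx_i ∧ dx_j = sum_{i<j, k} (∂g_{ij}/∂x_k) dx_k ∧ dx_i ∧ dx_j.
Expand each term, using dx_k ∧ dx_i ∧ dx_j = sgn(permutation) dx_{(a)} ∧ dx_{(b)} ∧ dx_{(c)} with (a < b < c) sorted:
  d(-2*x^2 + x*y + 2*z^2) includes (∂/∂y)(-2*x^2 + x*y + 2*z^2) dy = (x) dy, which multiplied by dx ∧ dz gives (-x) dx ∧ dy ∧ dz
  d(3*w^2 - 3*x*y - 3*y*z) includes (∂/∂y)(3*w^2 - 3*x*y - 3*y*z) dy = (-3*x - 3*z) dy, which multiplied by dx ∧ dw gives (3*x + 3*z) dx ∧ dy ∧ dw
  d(3*w^2 - 3*x*y - 3*y*z) includes (∂/∂z)(3*w^2 - 3*x*y - 3*y*z) dz = (-3*y) dz, which multiplied by dx ∧ dw gives (3*y) dx ∧ dz ∧ dw
  d(w^2 + 3*y*z) includes (∂/∂y)(w^2 + 3*y*z) dy = (3*z) dy, which multiplied by dz ∧ dw gives (3*z) dy ∧ dz ∧ dw
Collecting like 3-forms: d(omega) = (-x) dx ∧ dy ∧ dz + (3*x + 3*z) dx ∧ dy ∧ dw + (3*y) dx ∧ dz ∧ dw + (3*z) dy ∧ dz ∧ dw.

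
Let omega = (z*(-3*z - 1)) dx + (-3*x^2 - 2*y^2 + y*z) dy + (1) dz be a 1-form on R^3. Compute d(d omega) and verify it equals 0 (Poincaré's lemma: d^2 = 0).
d(d omega) = 0

Step 1: d omega = sum_{i<j} (∂f_j/∂x_i - ∂f_i/∂x_j) dx_i ∧ dx_j:
  coeff of dx ∧ dy: -6*x
  coeff of dx ∧ dz: 6*z + 1
  coeff of dy ∧ dz: -y
Step 2: Apply d again to each 2-form coefficient. The only possible 3-form in R^3 is dx ∧ dy ∧ dz, with coefficient
  ∂(coeff of dy∧dz)/∂x - ∂(coeff of dx∧dz)/∂y + ∂(coeff of dx∧dy)/∂z
  = ∂/∂x (-y) - ∂/∂y (6*z + 1) + ∂/∂z (-6*x).
Each of these terms simplifies to sums of mixed partials that cancel in pairs. The result is 0 (by equality of mixed partials for smooth functions — Schwarz / Clairaut).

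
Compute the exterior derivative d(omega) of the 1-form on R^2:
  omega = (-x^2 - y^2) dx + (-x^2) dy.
d(omega) = (-2*x + 2*y) dx ∧ dy

For a 1-form omega = sum_i f_i dx_i, the exterior derivative is
  d(omega) = sum_{i < j} (∂f_j/∂x_i - ∂f_i/∂x_j) dx_i ∧ dx_j.
  coefficient of dx ∧ dy: ∂f_2/∂x - ∂f_1/∂y = ∂(-x^2)/∂x - ∂(-x^2 - y^2)/∂y = -2*x + 2*y
Assembling: d(omega) = (-2*x + 2*y) dx ∧ dy.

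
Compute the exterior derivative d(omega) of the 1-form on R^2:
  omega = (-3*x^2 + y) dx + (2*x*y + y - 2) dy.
d(omega) = (2*y - 1) dx ∧ dy

For a 1-form omega = sum_i f_i dx_i, the exterior derivative is
  d(omega) = sum_{i < j} (∂f_j/∂x_i - ∂f_i/∂x_j) dx_i ∧ dx_j.
  coefficient of dx ∧ dy: ∂f_2/∂x - ∂f_1/∂y = ∂(2*x*y + y - 2)/∂x - ∂(-3*x^2 + y)/∂y = 2*y - 1
Assembling: d(omega) = (2*y - 1) dx ∧ dy.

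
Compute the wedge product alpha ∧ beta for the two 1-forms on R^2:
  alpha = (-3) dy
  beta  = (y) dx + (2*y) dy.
alpha ∧ beta = (3*y) dx ∧ dy

Distribute the wedge, using dx_i ∧ dx_j = -dx_j ∧ dx_i and dx_i ∧ dx_i = 0. For each pair (i, j) with i < j, the coefficient of dx_i ∧ dx_j in alpha ∧ beta is (alpha_i * beta_j - alpha_j * beta_i). Collecting: alpha ∧ beta = (3*y) dx ∧ dy.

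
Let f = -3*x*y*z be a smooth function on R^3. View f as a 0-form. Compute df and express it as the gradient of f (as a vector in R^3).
df = (-3*y*z) dx + (-3*x*z) dy + (-3*x*y) dz; grad f = (-3*y*z, -3*x*z, -3*x*y)

For a 0-form f, d f = (∂f/∂x) dx + (∂f/∂y) dy + (∂f/∂z) dz. The components of the vector representation are exactly the entries of grad f in Cartesian coordinates:
  ∂f/∂x = -3*y*z
  ∂f/∂y = -3*x*z
  ∂f/∂z = -3*x*y.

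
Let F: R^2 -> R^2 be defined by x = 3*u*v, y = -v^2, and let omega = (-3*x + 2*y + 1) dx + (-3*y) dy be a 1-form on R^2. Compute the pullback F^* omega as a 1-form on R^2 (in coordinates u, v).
F^* omega = (3*v*(-9*u*v - 2*v^2 + 1)) du + (-27*u^2*v - 6*u*v^2 + 3*u - 6*v^3) dv

Using F^*(f dg) = (f ∘ F) d(g ∘ F), substitute each coordinate x_i by F_i(u, v) in f_i, and replace dx_i by d F_i = (∂F_i/∂u) du + (∂F_i/∂v) dv.
  For the x component: f_1(F) = -9*u*v - 2*v^2 + 1; d F_1 = (3*v) du + (3*u) dv
  For the y component: f_2(F) = 3*v^2; d F_2 = (0) du + (-2*v) dv
Combining and collecting du, dv coefficients:
  coeff of du: 3*v*(-9*u*v - 2*v^2 + 1)
  coeff of dv: -27*u^2*v - 6*u*v^2 + 3*u - 6*v^3
F^* omega = (3*v*(-9*u*v - 2*v^2 + 1)) du + (-27*u^2*v - 6*u*v^2 + 3*u - 6*v^3) dv.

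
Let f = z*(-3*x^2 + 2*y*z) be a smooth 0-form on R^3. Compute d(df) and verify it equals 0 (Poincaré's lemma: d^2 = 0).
d(df) = 0

Step 1: df = sum_i (∂f/∂x_i) dx_i = (-6*x*z) dx + (2*z^2) dy + (-3*x^2 + 4*y*z) dz.
Step 2: Apply d again. Using the 1-form formula, the coefficient of dx ∧ dy in d(df) is ∂^2 f/∂x ∂y - ∂^2 f/∂y ∂x = (0) - (0) = 0 (equality of mixed partials for smooth f).
Similarly for dx ∧ dz and dy ∧ dz — all coefficients vanish. So d(df) = 0.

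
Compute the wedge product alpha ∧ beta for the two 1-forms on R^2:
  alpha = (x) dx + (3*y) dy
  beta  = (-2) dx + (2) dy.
alpha ∧ beta = (2*x + 6*y) dx ∧ dy

Distribute the wedge, using dx_i ∧ dx_j = -dx_j ∧ dx_i and dx_i ∧ dx_i = 0. For each pair (i, j) with i < j, the coefficient of dx_i ∧ dx_j in alpha ∧ beta is (alpha_i * beta_j - alpha_j * beta_i). Collecting: alpha ∧ beta = (2*x + 6*y) dx ∧ dy.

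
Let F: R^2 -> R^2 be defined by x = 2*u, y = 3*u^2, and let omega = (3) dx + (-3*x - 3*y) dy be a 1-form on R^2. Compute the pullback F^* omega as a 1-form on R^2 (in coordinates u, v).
F^* omega = (-54*u^3 - 36*u^2 + 6) du

Using F^*(f dg) = (f ∘ F) d(g ∘ F), substitute each coordinate x_i by F_i(u, v) in f_i, and replace dx_i by d F_i = (∂F_i/∂u) du + (∂F_i/∂v) dv.
  For the x component: f_1(F) = 3; d F_1 = (2) du + (0) dv
  For the y component: f_2(F) = 3*u*(-3*u - 2); d F_2 = (6*u) du + (0) dv
Combining and collecting du, dv coefficients:
  coeff of du: -54*u^3 - 36*u^2 + 6
  coeff of dv: 0
F^* omega = (-54*u^3 - 36*u^2 + 6) du.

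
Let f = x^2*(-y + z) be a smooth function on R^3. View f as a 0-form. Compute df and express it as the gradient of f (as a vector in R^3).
df = (2*x*(-y + z)) dx + (-x^2) dy + (x^2) dz; grad f = (2*x*(-y + z), -x^2, x^2)

For a 0-form f, d f = (∂f/∂x) dx + (∂f/∂y) dy + (∂f/∂z) dz. The components of the vector representation are exactly the entries of grad f in Cartesian coordinates:
  ∂f/∂x = 2*x*(-y + z)
  ∂f/∂y = -x^2
  ∂f/∂z = x^2.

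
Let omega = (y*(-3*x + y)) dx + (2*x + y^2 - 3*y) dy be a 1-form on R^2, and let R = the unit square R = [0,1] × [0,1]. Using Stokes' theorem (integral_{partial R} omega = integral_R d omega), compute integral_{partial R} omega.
integral_(partial R) omega = 5/2

Stokes: integral_partial_R omega = integral_R d omega with d omega = (∂Q/∂x - ∂P/∂y) dx ∧ dy.
  ∂Q/∂x = 2
  ∂P/∂y = -3*x + 2*y
  integrand = ∂Q/∂x - ∂P/∂y = 3*x - 2*y + 2.
Integrating over R: integral_0^1 integral_0^1 (3*x - 2*y + 2) dx dy = 5/2.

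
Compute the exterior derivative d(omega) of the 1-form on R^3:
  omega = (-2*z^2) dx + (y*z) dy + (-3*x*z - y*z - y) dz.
d(omega) = (z) dx ∧ dz + (-y - z - 1) dy ∧ dz

For a 1-form omega = sum_i f_i dx_i, the exterior derivative is
  d(omega) = sum_{i < j} (∂f_j/∂x_i - ∂f_i/∂x_j) dx_i ∧ dx_j.
  coefficient of dx ∧ dz: ∂f_3/∂x - ∂f_1/∂z = ∂(-3*x*z - y*z - y)/∂x - ∂(-2*z^2)/∂z = z
  coefficient of dy ∧ dz: ∂f_3/∂y - ∂f_2/∂z = ∂(-3*x*z - y*z - y)/∂y - ∂(y*z)/∂z = -y - z - 1
Assembling: d(omega) = (z) dx ∧ dz + (-y - z - 1) dy ∧ dz.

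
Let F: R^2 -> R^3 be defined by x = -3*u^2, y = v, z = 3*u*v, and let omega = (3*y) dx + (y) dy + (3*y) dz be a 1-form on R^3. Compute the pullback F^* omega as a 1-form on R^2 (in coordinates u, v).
F^* omega = (9*v*(-2*u + v)) du + (v*(9*u + 1)) dv

Using F^*(f dg) = (f ∘ F) d(g ∘ F), substitute each coordinate x_i by F_i(u, v) in f_i, and replace dx_i by d F_i = (∂F_i/∂u) du + (∂F_i/∂v) dv.
  For the x component: f_1(F) = 3*v; d F_1 = (-6*u) du + (0) dv
  For the y component: f_2(F) = v; d F_2 = (0) du + (1) dv
  For the z component: f_3(F) = 3*v; d F_3 = (3*v) du + (3*u) dv
Combining and collecting du, dv coefficients:
  coeff of du: 9*v*(-2*u + v)
  coeff of dv: v*(9*u + 1)
F^* omega = (9*v*(-2*u + v)) du + (v*(9*u + 1)) dv.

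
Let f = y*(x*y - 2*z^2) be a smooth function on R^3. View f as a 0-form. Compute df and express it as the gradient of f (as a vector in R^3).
df = (y^2) dx + (2*x*y - 2*z^2) dy + (-4*y*z) dz; grad f = (y^2, 2*x*y - 2*z^2, -4*y*z)

For a 0-form f, d f = (∂f/∂x) dx + (∂f/∂y) dy + (∂f/∂z) dz. The components of the vector representation are exactly the entries of grad f in Cartesian coordinates:
  ∂f/∂x = y^2
  ∂f/∂y = 2*x*y - 2*z^2
  ∂f/∂z = -4*y*z.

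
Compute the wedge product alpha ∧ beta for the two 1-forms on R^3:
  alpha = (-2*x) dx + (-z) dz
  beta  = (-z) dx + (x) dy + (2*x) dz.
alpha ∧ beta = (-2*x^2) dx ∧ dy + (-4*x^2 - z^2) dx ∧ dz + (x*z) dy ∧ dz

Distribute the wedge, using dx_i ∧ dx_j = -dx_j ∧ dx_i and dx_i ∧ dx_i = 0. For each pair (i, j) with i < j, the coefficient of dx_i ∧ dx_j in alpha ∧ beta is (alpha_i * beta_j - alpha_j * beta_i). Collecting: alpha ∧ beta = (-2*x^2) dx ∧ dy + (-4*x^2 - z^2) dx ∧ dz + (x*z) dy ∧ dz.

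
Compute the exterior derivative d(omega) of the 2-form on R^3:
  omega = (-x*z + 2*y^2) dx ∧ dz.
d(omega) = (-4*y) dx ∧ dy ∧ dz

For a 2-form omega = sum_{i<j} g_{ij} dx_i ∧ dx_j, the exterior derivative is
  d(omega) = sum_{i<j} d(g_{ij}) ∧ dx_i ∧ dx_j = sum_{i<j, k} (∂g_{ij}/∂x_k) dx_k ∧ dx_i ∧ dx_j.
Expand each term, using dx_k ∧ dx_i ∧ dx_j = sgn(permutation) dx_{(a)} ∧ dx_{(b)} ∧ dx_{(c)} with (a < b < c) sorted:
  d(-x*z + 2*y^2) includes (∂/∂y)(-x*z + 2*y^2) dy = (4*y) dy, which multiplied by dx ∧ dz gives (-4*y) dx ∧ dy ∧ dz
Collecting like 3-forms: d(omega) = (-4*y) dx ∧ dy ∧ dz.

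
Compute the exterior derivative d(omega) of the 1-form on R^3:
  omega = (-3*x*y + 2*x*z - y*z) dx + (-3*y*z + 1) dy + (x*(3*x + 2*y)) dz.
d(omega) = (3*x + z) dx ∧ dy + (4*x + 3*y) dx ∧ dz + (2*x + 3*y) dy ∧ dz

For a 1-form omega = sum_i f_i dx_i, the exterior derivative is
  d(omega) = sum_{i < j} (∂f_j/∂x_i - ∂f_i/∂x_j) dx_i ∧ dx_j.
  coefficient of dx ∧ dy: ∂f_2/∂x - ∂f_1/∂y = ∂(-3*y*z + 1)/∂x - ∂(-3*x*y + 2*x*z - y*z)/∂y = 3*x + z
  coefficient of dx ∧ dz: ∂f_3/∂x - ∂f_1/∂z = ∂(x*(3*x + 2*y))/∂x - ∂(-3*x*y + 2*x*z - y*z)/∂z = 4*x + 3*y
  coefficient of dy ∧ dz: ∂f_3/∂y - ∂f_2/∂z = ∂(x*(3*x + 2*y))/∂y - ∂(-3*y*z + 1)/∂z = 2*x + 3*y
Assembling: d(omega) = (3*x + z) dx ∧ dy + (4*x + 3*y) dx ∧ dz + (2*x + 3*y) dy ∧ dz.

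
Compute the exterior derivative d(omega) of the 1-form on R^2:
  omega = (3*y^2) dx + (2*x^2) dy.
d(omega) = (4*x - 6*y) dx ∧ dy

For a 1-form omega = sum_i f_i dx_i, the exterior derivative is
  d(omega) = sum_{i < j} (∂f_j/∂x_i - ∂f_i/∂x_j) dx_i ∧ dx_j.
  coefficient of dx ∧ dy: ∂f_2/∂x - ∂f_1/∂y = ∂(2*x^2)/∂x - ∂(3*y^2)/∂y = 4*x - 6*y
Assembling: d(omega) = (4*x - 6*y) dx ∧ dy.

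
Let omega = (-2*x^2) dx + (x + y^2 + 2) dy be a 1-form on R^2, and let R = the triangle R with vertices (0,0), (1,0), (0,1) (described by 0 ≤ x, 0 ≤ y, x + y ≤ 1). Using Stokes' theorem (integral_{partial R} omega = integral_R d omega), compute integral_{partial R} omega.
integral_(partial R) omega = 1/2

Stokes: integral_partial_R omega = integral_R d omega with d omega = (∂Q/∂x - ∂P/∂y) dx ∧ dy.
  ∂Q/∂x = 1
  ∂P/∂y = 0
  integrand = ∂Q/∂x - ∂P/∂y = 1.
Integrating over R: integral_0^1 integral_0^{1-x} (1) dy dx = 1/2.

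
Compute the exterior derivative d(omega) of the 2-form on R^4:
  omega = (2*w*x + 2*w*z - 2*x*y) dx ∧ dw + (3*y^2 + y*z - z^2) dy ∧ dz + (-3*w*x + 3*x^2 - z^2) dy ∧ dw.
d(omega) = (-3*w + 8*x) dx ∧ dy ∧ dw + (-2*w) dx ∧ dz ∧ dw + (2*z) dy ∧ dz ∧ dw

For a 2-form omega = sum_{i<j} g_{ij} dx_i ∧ dx_j, the exterior derivative is
  d(omega) = sum_{i<j} d(g_{ij}) ∧ dx_i ∧ dx_j = sum_{i<j, k} (∂g_{ij}/∂x_k) dx_k ∧ dx_i ∧ dx_j.
Expand each term, using dx_k ∧ dx_i ∧ dx_j = sgn(permutation) dx_{(a)} ∧ dx_{(b)} ∧ dx_{(c)} with (a < b < c) sorted:
  d(2*w*x + 2*w*z - 2*x*y) includes (∂/∂y)(2*w*x + 2*w*z - 2*x*y) dy = (-2*x) dy, which multiplied by dx ∧ dw gives (2*x) dx ∧ dy ∧ dw
  d(2*w*x + 2*w*z - 2*x*y) includes (∂/∂z)(2*w*x + 2*w*z - 2*x*y) dz = (2*w) dz, which multiplied by dx ∧ dw gives (-2*w) dx ∧ dz ∧ dw
  d(-3*w*x + 3*x^2 - z^2) includes (∂/∂x)(-3*w*x + 3*x^2 - z^2) dx = (-3*w + 6*x) dx, which multiplied by dy ∧ dw gives (-3*w + 6*x) dx ∧ dy ∧ dw
  d(-3*w*x + 3*x^2 - z^2) includes (∂/∂z)(-3*w*x + 3*x^2 - z^2) dz = (-2*z) dz, which multiplied by dy ∧ dw gives (2*z) dy ∧ dz ∧ dw
Collecting like 3-forms: d(omega) = (-3*w + 8*x) dx ∧ dy ∧ dw + (-2*w) dx ∧ dz ∧ dw + (2*z) dy ∧ dz ∧ dw.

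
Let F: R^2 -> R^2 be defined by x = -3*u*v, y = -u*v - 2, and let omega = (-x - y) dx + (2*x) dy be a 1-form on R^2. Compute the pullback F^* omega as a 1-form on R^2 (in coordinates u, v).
F^* omega = (6*v*(-u*v - 1)) du + (6*u*(-u*v - 1)) dv

Using F^*(f dg) = (f ∘ F) d(g ∘ F), substitute each coordinate x_i by F_i(u, v) in f_i, and replace dx_i by d F_i = (∂F_i/∂u) du + (∂F_i/∂v) dv.
  For the x component: f_1(F) = 4*u*v + 2; d F_1 = (-3*v) du + (-3*u) dv
  For the y component: f_2(F) = -6*u*v; d F_2 = (-v) du + (-u) dv
Combining and collecting du, dv coefficients:
  coeff of du: 6*v*(-u*v - 1)
  coeff of dv: 6*u*(-u*v - 1)
F^* omega = (6*v*(-u*v - 1)) du + (6*u*(-u*v - 1)) dv.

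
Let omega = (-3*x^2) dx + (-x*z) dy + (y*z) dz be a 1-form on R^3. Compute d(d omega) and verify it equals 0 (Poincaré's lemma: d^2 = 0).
d(d omega) = 0

Step 1: d omega = sum_{i<j} (∂f_j/∂x_i - ∂f_i/∂x_j) dx_i ∧ dx_j:
  coeff of dx ∧ dy: -z
  coeff of dx ∧ dz: 0
  coeff of dy ∧ dz: x + z
Step 2: Apply d again to each 2-form coefficient. The only possible 3-form in R^3 is dx ∧ dy ∧ dz, with coefficient
  ∂(coeff of dy∧dz)/∂x - ∂(coeff of dx∧dz)/∂y + ∂(coeff of dx∧dy)/∂z
  = ∂/∂x (x + z) - ∂/∂y (0) + ∂/∂z (-z).
Each of these terms simplifies to sums of mixed partials that cancel in pairs. The result is 0 (by equality of mixed partials for smooth functions — Schwarz / Clairaut).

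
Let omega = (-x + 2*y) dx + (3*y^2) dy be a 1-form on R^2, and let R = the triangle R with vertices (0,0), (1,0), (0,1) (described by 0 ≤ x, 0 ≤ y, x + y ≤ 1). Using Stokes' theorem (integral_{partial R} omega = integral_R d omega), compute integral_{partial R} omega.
integral_(partial R) omega = -1

Stokes: integral_partial_R omega = integral_R d omega with d omega = (∂Q/∂x - ∂P/∂y) dx ∧ dy.
  ∂Q/∂x = 0
  ∂P/∂y = 2
  integrand = ∂Q/∂x - ∂P/∂y = -2.
Integrating over R: integral_0^1 integral_0^{1-x} (-2) dy dx = -1.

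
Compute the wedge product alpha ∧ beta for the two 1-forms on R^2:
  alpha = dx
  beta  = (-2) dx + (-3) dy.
alpha ∧ beta = (-3) dx ∧ dy

Distribute the wedge, using dx_i ∧ dx_j = -dx_j ∧ dx_i and dx_i ∧ dx_i = 0. For each pair (i, j) with i < j, the coefficient of dx_i ∧ dx_j in alpha ∧ beta is (alpha_i * beta_j - alpha_j * beta_i). Collecting: alpha ∧ beta = (-3) dx ∧ dy.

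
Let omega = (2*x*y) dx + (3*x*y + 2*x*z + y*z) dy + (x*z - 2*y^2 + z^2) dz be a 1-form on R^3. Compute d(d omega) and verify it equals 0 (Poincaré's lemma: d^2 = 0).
d(d omega) = 0

Step 1: d omega = sum_{i<j} (∂f_j/∂x_i - ∂f_i/∂x_j) dx_i ∧ dx_j:
  coeff of dx ∧ dy: -2*x + 3*y + 2*z
  coeff of dx ∧ dz: z
  coeff of dy ∧ dz: -2*x - 5*y
Step 2: Apply d again to each 2-form coefficient. The only possible 3-form in R^3 is dx ∧ dy ∧ dz, with coefficient
  ∂(coeff of dy∧dz)/∂x - ∂(coeff of dx∧dz)/∂y + ∂(coeff of dx∧dy)/∂z
  = ∂/∂x (-2*x - 5*y) - ∂/∂y (z) + ∂/∂z (-2*x + 3*y + 2*z).
Each of these terms simplifies to sums of mixed partials that cancel in pairs. The result is 0 (by equality of mixed partials for smooth functions — Schwarz / Clairaut).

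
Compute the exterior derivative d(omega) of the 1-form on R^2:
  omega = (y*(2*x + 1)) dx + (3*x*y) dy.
d(omega) = (-2*x + 3*y - 1) dx ∧ dy

For a 1-form omega = sum_i f_i dx_i, the exterior derivative is
  d(omega) = sum_{i < j} (∂f_j/∂x_i - ∂f_i/∂x_j) dx_i ∧ dx_j.
  coefficient of dx ∧ dy: ∂f_2/∂x - ∂f_1/∂y = ∂(3*x*y)/∂x - ∂(y*(2*x + 1))/∂y = -2*x + 3*y - 1
Assembling: d(omega) = (-2*x + 3*y - 1) dx ∧ dy.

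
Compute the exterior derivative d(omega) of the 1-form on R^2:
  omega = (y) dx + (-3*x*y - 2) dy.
d(omega) = (-3*y - 1) dx ∧ dy

For a 1-form omega = sum_i f_i dx_i, the exterior derivative is
  d(omega) = sum_{i < j} (∂f_j/∂x_i - ∂f_i/∂x_j) dx_i ∧ dx_j.
  coefficient of dx ∧ dy: ∂f_2/∂x - ∂f_1/∂y = ∂(-3*x*y - 2)/∂x - ∂(y)/∂y = -3*y - 1
Assembling: d(omega) = (-3*y - 1) dx ∧ dy.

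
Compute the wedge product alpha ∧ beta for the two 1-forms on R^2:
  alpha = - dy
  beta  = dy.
alpha ∧ beta = 0

Distribute the wedge, using dx_i ∧ dx_j = -dx_j ∧ dx_i and dx_i ∧ dx_i = 0. For each pair (i, j) with i < j, the coefficient of dx_i ∧ dx_j in alpha ∧ beta is (alpha_i * beta_j - alpha_j * beta_i). Collecting: alpha ∧ beta = 0.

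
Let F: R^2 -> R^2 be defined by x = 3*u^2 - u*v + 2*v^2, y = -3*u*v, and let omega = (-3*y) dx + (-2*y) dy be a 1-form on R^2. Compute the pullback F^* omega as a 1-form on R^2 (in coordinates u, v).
F^* omega = (27*u*v*(2*u - v)) du + (9*u*v*(-3*u + 4*v)) dv

Using F^*(f dg) = (f ∘ F) d(g ∘ F), substitute each coordinate x_i by F_i(u, v) in f_i, and replace dx_i by d F_i = (∂F_i/∂u) du + (∂F_i/∂v) dv.
  For the x component: f_1(F) = 9*u*v; d F_1 = (6*u - v) du + (-u + 4*v) dv
  For the y component: f_2(F) = 6*u*v; d F_2 = (-3*v) du + (-3*u) dv
Combining and collecting du, dv coefficients:
  coeff of du: 27*u*v*(2*u - v)
  coeff of dv: 9*u*v*(-3*u + 4*v)
F^* omega = (27*u*v*(2*u - v)) du + (9*u*v*(-3*u + 4*v)) dv.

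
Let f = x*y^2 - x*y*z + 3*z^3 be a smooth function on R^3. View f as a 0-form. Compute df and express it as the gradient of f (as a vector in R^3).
df = (y*(y - z)) dx + (x*(2*y - z)) dy + (-x*y + 9*z^2) dz; grad f = (y*(y - z), x*(2*y - z), -x*y + 9*z^2)

For a 0-form f, d f = (∂f/∂x) dx + (∂f/∂y) dy + (∂f/∂z) dz. The components of the vector representation are exactly the entries of grad f in Cartesian coordinates:
  ∂f/∂x = y*(y - z)
  ∂f/∂y = x*(2*y - z)
  ∂f/∂z = -x*y + 9*z^2.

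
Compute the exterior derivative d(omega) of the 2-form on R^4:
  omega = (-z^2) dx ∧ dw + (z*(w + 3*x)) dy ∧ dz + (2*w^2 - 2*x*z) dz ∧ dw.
d(omega) = (3*z) dx ∧ dy ∧ dz + (z) dy ∧ dz ∧ dw

For a 2-form omega = sum_{i<j} g_{ij} dx_i ∧ dx_j, the exterior derivative is
  d(omega) = sum_{i<j} d(g_{ij}) ∧ dx_i ∧ dx_j = sum_{i<j, k} (∂g_{ij}/∂x_k) dx_k ∧ dx_i ∧ dx_j.
Expand each term, using dx_k ∧ dx_i ∧ dx_j = sgn(permutation) dx_{(a)} ∧ dx_{(b)} ∧ dx_{(c)} with (a < b < c) sorted:
  d(-z^2) includes (∂/∂z)(-z^2) dz = (-2*z) dz, which multiplied by dx ∧ dw gives (2*z) dx ∧ dz ∧ dw
  d(z*(w + 3*x)) includes (∂/∂x)(z*(w + 3*x)) dx = (3*z) dx, which multiplied by dy ∧ dz gives (3*z) dx ∧ dy ∧ dz
  d(z*(w + 3*x)) includes (∂/∂w)(z*(w + 3*x)) dw = (z) dw, which multiplied by dy ∧ dz gives (z) dy ∧ dz ∧ dw
  d(2*w^2 - 2*x*z) includes (∂/∂x)(2*w^2 - 2*x*z) dx = (-2*z) dx, which multiplied by dz ∧ dw gives (-2*z) dx ∧ dz ∧ dw
Collecting like 3-forms: d(omega) = (3*z) dx ∧ dy ∧ dz + (z) dy ∧ dz ∧ dw.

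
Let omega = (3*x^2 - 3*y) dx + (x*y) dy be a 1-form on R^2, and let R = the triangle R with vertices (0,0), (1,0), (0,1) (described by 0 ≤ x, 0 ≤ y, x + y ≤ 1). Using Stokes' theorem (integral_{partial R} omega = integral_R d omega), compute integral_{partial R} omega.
integral_(partial R) omega = 5/3

Stokes: integral_partial_R omega = integral_R d omega with d omega = (∂Q/∂x - ∂P/∂y) dx ∧ dy.
  ∂Q/∂x = y
  ∂P/∂y = -3
  integrand = ∂Q/∂x - ∂P/∂y = y + 3.
Integrating over R: integral_0^1 integral_0^{1-x} (y + 3) dy dx = 5/3.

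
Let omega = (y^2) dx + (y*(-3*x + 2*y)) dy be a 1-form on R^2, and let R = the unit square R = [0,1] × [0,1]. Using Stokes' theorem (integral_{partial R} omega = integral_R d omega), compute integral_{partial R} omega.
integral_(partial R) omega = -5/2

Stokes: integral_partial_R omega = integral_R d omega with d omega = (∂Q/∂x - ∂P/∂y) dx ∧ dy.
  ∂Q/∂x = -3*y
  ∂P/∂y = 2*y
  integrand = ∂Q/∂x - ∂P/∂y = -5*y.
Integrating over R: integral_0^1 integral_0^1 (-5*y) dx dy = -5/2.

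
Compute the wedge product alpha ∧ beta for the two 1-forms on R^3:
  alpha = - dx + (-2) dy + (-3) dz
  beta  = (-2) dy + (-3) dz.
alpha ∧ beta = (2) dx ∧ dy + (3) dx ∧ dz

Distribute the wedge, using dx_i ∧ dx_j = -dx_j ∧ dx_i and dx_i ∧ dx_i = 0. For each pair (i, j) with i < j, the coefficient of dx_i ∧ dx_j in alpha ∧ beta is (alpha_i * beta_j - alpha_j * beta_i). Collecting: alpha ∧ beta = (2) dx ∧ dy + (3) dx ∧ dz.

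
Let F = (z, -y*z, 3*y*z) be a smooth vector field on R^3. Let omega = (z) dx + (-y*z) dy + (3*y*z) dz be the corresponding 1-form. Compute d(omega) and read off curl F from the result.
d(omega) = (y + 3*z) dy ∧ dz + (1) dz ∧ dx + (0) dx ∧ dy; curl F = (y + 3*z, 1, 0)

d omega = sum_{i<j} (∂f_j/∂x_i - ∂f_i/∂x_j) dx_i ∧ dx_j. Under the identification (dy ∧ dz, dz ∧ dx, dx ∧ dy) ↔ (e_x, e_y, e_z), the coefficients are exactly the components of curl F. Compute:
  ∂R/∂y - ∂Q/∂z = (3*z) - (-y) = y + 3*z
  ∂P/∂z - ∂R/∂x = (1) - (0) = 1
  ∂Q/∂x - ∂P/∂y = (0) - (0) = 0.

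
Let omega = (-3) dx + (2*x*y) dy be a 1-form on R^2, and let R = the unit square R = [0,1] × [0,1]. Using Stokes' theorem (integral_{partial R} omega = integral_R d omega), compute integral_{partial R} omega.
integral_(partial R) omega = 1

Stokes: integral_partial_R omega = integral_R d omega with d omega = (∂Q/∂x - ∂P/∂y) dx ∧ dy.
  ∂Q/∂x = 2*y
  ∂P/∂y = 0
  integrand = ∂Q/∂x - ∂P/∂y = 2*y.
Integrating over R: integral_0^1 integral_0^1 (2*y) dx dy = 1.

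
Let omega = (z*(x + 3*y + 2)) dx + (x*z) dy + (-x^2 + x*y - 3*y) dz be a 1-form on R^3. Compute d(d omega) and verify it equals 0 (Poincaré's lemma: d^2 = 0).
d(d omega) = 0

Step 1: d omega = sum_{i<j} (∂f_j/∂x_i - ∂f_i/∂x_j) dx_i ∧ dx_j:
  coeff of dx ∧ dy: -2*z
  coeff of dx ∧ dz: -3*x - 2*y - 2
  coeff of dy ∧ dz: -3
Step 2: Apply d again to each 2-form coefficient. The only possible 3-form in R^3 is dx ∧ dy ∧ dz, with coefficient
  ∂(coeff of dy∧dz)/∂x - ∂(coeff of dx∧dz)/∂y + ∂(coeff of dx∧dy)/∂z
  = ∂/∂x (-3) - ∂/∂y (-3*x - 2*y - 2) + ∂/∂z (-2*z).
Each of these terms simplifies to sums of mixed partials that cancel in pairs. The result is 0 (by equality of mixed partials for smooth functions — Schwarz / Clairaut).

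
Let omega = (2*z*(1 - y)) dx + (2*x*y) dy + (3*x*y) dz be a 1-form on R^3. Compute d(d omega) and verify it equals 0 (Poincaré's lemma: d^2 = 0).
d(d omega) = 0

Step 1: d omega = sum_{i<j} (∂f_j/∂x_i - ∂f_i/∂x_j) dx_i ∧ dx_j:
  coeff of dx ∧ dy: 2*y + 2*z
  coeff of dx ∧ dz: 5*y - 2
  coeff of dy ∧ dz: 3*x
Step 2: Apply d again to each 2-form coefficient. The only possible 3-form in R^3 is dx ∧ dy ∧ dz, with coefficient
  ∂(coeff of dy∧dz)/∂x - ∂(coeff of dx∧dz)/∂y + ∂(coeff of dx∧dy)/∂z
  = ∂/∂x (3*x) - ∂/∂y (5*y - 2) + ∂/∂z (2*y + 2*z).
Each of these terms simplifies to sums of mixed partials that cancel in pairs. The result is 0 (by equality of mixed partials for smooth functions — Schwarz / Clairaut).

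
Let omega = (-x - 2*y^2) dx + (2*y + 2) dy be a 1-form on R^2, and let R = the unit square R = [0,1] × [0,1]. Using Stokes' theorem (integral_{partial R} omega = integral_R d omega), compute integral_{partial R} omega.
integral_(partial R) omega = 2

Stokes: integral_partial_R omega = integral_R d omega with d omega = (∂Q/∂x - ∂P/∂y) dx ∧ dy.
  ∂Q/∂x = 0
  ∂P/∂y = -4*y
  integrand = ∂Q/∂x - ∂P/∂y = 4*y.
Integrating over R: integral_0^1 integral_0^1 (4*y) dx dy = 2.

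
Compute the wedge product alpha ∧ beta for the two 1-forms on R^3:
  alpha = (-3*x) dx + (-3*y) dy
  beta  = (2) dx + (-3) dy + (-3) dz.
alpha ∧ beta = (9*x + 6*y) dx ∧ dy + (9*x) dx ∧ dz + (9*y) dy ∧ dz

Distribute the wedge, using dx_i ∧ dx_j = -dx_j ∧ dx_i and dx_i ∧ dx_i = 0. For each pair (i, j) with i < j, the coefficient of dx_i ∧ dx_j in alpha ∧ beta is (alpha_i * beta_j - alpha_j * beta_i). Collecting: alpha ∧ beta = (9*x + 6*y) dx ∧ dy + (9*x) dx ∧ dz + (9*y) dy ∧ dz.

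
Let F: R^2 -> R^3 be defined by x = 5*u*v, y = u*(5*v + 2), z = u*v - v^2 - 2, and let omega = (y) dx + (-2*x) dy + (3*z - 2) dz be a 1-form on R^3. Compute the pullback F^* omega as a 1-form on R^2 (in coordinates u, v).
F^* omega = (v*(-22*u*v - 10*u - 3*v^2 - 8)) du + (-22*u^2*v + 10*u^2 - 9*u*v^2 - 8*u + 6*v^3 + 16*v) dv

Using F^*(f dg) = (f ∘ F) d(g ∘ F), substitute each coordinate x_i by F_i(u, v) in f_i, and replace dx_i by d F_i = (∂F_i/∂u) du + (∂F_i/∂v) dv.
  For the x component: f_1(F) = u*(5*v + 2); d F_1 = (5*v) du + (5*u) dv
  For the y component: f_2(F) = -10*u*v; d F_2 = (5*v + 2) du + (5*u) dv
  For the z component: f_3(F) = 3*u*v - 3*v^2 - 8; d F_3 = (v) du + (u - 2*v) dv
Combining and collecting du, dv coefficients:
  coeff of du: v*(-22*u*v - 10*u - 3*v^2 - 8)
  coeff of dv: -22*u^2*v + 10*u^2 - 9*u*v^2 - 8*u + 6*v^3 + 16*v
F^* omega = (v*(-22*u*v - 10*u - 3*v^2 - 8)) du + (-22*u^2*v + 10*u^2 - 9*u*v^2 - 8*u + 6*v^3 + 16*v) dv.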